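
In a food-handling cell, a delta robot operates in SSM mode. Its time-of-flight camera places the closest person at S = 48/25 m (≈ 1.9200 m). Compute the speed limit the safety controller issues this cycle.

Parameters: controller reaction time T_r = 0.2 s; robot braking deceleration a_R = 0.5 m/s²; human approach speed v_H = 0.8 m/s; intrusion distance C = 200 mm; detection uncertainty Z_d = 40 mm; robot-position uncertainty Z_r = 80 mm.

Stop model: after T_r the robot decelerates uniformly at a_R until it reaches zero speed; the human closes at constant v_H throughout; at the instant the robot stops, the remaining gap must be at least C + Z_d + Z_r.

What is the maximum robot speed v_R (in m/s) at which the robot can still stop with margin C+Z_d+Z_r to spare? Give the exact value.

v_R_max = 3/5 m/s = 0.6000 m/s

collect terms ⇒ (1)·v_R² + (9/5)·v_R + (-36/25) = 0
  disc = (9/5)² − 4·(1)·(-36/25) = 9 ; √disc = 3
  v_R = (−(9/5) + 3) / (2·(1)) = 3/5 m/s
check:
braking lasts T_s = (3/5)/(1/2) = 1.2000 s
reaction-phase robot travel = 0.6000·0.2000 = 0.1200 m
robot under decel: 0.6000²/(2·0.5000) = 0.3600 m
person approaches 0.8000·(0.2000+1.2000) = 1.1200 m
C+Z_d+Z_r = 0.2000+0.0400+0.0800 = 0.3200 m
sum ≈ 0.1200+0.3600+1.1200+0.3200 ≈ 1.9200 m = S ✓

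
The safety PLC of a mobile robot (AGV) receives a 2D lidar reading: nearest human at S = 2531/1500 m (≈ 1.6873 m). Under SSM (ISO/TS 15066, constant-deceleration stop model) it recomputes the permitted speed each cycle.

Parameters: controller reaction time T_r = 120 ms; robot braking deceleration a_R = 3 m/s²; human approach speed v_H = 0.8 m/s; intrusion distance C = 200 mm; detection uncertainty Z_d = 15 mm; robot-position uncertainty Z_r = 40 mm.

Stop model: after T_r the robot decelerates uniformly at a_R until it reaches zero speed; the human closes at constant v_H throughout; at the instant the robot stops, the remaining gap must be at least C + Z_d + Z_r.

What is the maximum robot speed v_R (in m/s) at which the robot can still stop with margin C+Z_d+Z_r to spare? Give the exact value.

v_R_max = 19/10 m/s = 1.9000 m/s

at the boundary: (1/6)·v² + (29/75)·v + (-4009/3000) = 0
  disc = (29/75)² − 4·(1/6)·(-4009/3000) = 2601/2500 ; √disc = 51/50
  v_R = (−(29/75) + 51/50) / (2·(1/6)) = 19/10 m/s
check:
T_s = v_R/a_R = (19/10)/3 = 0.6333 s
robot in T_r: 1.9000·0.1200 = 0.2280 m
robot under decel: 1.9000²/(2·3.0000) = 0.6017 m
human closes 0.8000·0.7533 = 0.6027 m
residual clearance needed = 0.2000+0.0150+0.0400 = 0.2550 m
sum ≈ 0.2280+0.6017+0.6027+0.2550 ≈ 1.6873 m = S ✓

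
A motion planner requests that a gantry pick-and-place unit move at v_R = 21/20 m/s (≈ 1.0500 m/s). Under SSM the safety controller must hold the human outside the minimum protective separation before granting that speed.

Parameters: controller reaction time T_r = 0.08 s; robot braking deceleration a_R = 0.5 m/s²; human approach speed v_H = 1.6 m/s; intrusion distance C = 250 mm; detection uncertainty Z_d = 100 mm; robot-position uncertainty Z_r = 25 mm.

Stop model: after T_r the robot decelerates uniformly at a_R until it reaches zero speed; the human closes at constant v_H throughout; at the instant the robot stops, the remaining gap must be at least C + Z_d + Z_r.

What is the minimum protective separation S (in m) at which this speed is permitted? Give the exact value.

T_s = v_R/a_R = (21/20)/(1/2) = 2.1000 s
reaction-phase robot travel = 1.0500·0.0800 = 0.0840 m
robot under decel: 1.0500²/(2·0.5000) = 1.1025 m
person approaches 1.6000·(0.0800+2.1000) = 3.4880 m
residual clearance needed = 0.2500+0.1000+0.0250 = 0.3750 m
S_min ≈ 0.0840+1.1025+3.4880+0.3750  ⇒  S_min = 10099/2000 m

S_min = 10099/2000 m = 5.0495 m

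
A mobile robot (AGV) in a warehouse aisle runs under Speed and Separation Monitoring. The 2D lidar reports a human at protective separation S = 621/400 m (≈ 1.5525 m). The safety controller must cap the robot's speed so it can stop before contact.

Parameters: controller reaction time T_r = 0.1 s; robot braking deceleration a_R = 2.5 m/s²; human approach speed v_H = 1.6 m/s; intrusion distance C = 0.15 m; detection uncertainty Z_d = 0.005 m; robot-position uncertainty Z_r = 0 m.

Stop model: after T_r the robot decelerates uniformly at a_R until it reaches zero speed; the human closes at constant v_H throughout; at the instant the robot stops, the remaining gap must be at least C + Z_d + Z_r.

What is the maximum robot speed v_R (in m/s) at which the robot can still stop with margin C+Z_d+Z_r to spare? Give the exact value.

v_R_max = 5/4 m/s = 1.2500 m/s

at the boundary: (1/5)·v² + (37/50)·v + (-99/80) = 0
  disc = (37/50)² − 4·(1/5)·(-99/80) = 961/625 ; √disc = 31/25
  v_R = (−(37/50) + 31/25) / (2·(1/5)) = 5/4 m/s
check:
stop time T_s = (5/4)/(5/2) = 0.5000 s
robot covers v_R·T_r = 1.2500·0.1000 = 0.1250 m before braking
braking distance = 1.2500²/(2·2.5000) = 0.3125 m
human closes 1.6000·0.6000 = 0.9600 m
margins: 0.1500+0.0050+0.0000 = 0.1550 m
sum ≈ 0.1250+0.3125+0.9600+0.1550 ≈ 1.5525 m = S ✓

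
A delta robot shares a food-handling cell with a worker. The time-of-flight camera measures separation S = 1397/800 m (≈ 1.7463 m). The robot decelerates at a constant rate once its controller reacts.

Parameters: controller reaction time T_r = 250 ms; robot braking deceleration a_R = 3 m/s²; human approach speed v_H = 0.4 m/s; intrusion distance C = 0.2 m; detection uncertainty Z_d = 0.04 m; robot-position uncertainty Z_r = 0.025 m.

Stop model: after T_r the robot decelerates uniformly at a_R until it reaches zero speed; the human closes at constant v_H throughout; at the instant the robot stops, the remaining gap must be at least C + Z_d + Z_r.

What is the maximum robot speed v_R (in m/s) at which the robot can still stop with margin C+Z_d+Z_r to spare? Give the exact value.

collect terms ⇒ (1/6)·v_R² + (23/60)·v_R + (-221/160) = 0
  disc = (23/60)² − 4·(1/6)·(-221/160) = 961/900 ; √disc = 31/30
  v_R = (−(23/60) + 31/30) / (2·(1/6)) = 39/20 m/s
check:
stop time T_s = (39/20)/3 = 0.6500 s
reaction-phase robot travel = 1.9500·0.2500 = 0.4875 m
robot under decel: 1.9500²/(2·3.0000) = 0.6338 m
human closes 0.4000·0.9000 = 0.3600 m
margins: 0.2000+0.0400+0.0250 = 0.2650 m
sum ≈ 0.4875+0.6338+0.3600+0.2650 ≈ 1.7463 m = S ✓

v_R_max = 39/20 m/s = 1.9500 m/s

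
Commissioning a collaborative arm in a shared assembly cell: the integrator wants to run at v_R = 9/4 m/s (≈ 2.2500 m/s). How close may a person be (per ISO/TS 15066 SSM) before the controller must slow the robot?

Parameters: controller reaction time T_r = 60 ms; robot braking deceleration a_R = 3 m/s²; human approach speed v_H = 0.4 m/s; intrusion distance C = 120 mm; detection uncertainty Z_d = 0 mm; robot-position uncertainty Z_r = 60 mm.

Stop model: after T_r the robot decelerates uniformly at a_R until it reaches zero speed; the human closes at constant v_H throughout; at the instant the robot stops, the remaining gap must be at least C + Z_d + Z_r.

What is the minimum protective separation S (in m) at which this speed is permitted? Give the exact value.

S_min = 5931/4000 m = 1.4828 m

stop time T_s = (9/4)/3 = 0.7500 s
reaction-phase robot travel = 2.2500·0.0600 = 0.1350 m
robot under decel: 2.2500²/(2·3.0000) = 0.8438 m
human closes 0.4000·0.8100 = 0.3240 m
C+Z_d+Z_r = 0.1200+0.0000+0.0600 = 0.1800 m
S_min ≈ 0.1350+0.8438+0.3240+0.1800  ⇒  S_min = 5931/4000 m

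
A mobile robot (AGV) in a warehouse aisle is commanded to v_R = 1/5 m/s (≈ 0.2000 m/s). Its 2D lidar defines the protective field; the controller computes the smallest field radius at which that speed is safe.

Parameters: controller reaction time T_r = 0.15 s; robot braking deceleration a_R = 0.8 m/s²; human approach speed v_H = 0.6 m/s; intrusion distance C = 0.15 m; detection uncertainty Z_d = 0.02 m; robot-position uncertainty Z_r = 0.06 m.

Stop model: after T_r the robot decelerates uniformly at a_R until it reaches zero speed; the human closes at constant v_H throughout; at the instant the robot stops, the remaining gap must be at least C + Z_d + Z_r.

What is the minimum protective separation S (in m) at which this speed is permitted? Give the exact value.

S_min = 21/40 m = 0.5250 m

stop time T_s = (1/5)/(4/5) = 0.2500 s
robot in T_r: 0.2000·0.1500 = 0.0300 m
braking distance = 0.2000²/(2·0.8000) = 0.0250 m
person approaches 0.6000·(0.1500+0.2500) = 0.2400 m
margins: 0.1500+0.0200+0.0600 = 0.2300 m
S_min ≈ 0.0300+0.0250+0.2400+0.2300  ⇒  S_min = 21/40 m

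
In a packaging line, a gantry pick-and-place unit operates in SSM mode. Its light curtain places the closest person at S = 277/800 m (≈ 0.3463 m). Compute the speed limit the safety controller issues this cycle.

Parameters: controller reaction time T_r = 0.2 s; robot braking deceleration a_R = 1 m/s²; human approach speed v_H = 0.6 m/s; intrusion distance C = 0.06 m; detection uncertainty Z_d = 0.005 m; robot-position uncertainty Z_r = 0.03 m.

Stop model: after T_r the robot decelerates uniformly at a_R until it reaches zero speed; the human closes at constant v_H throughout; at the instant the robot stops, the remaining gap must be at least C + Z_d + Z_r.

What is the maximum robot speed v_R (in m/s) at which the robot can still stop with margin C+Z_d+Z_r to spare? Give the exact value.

collect terms ⇒ (1/2)·v_R² + (4/5)·v_R + (-21/160) = 0
  disc = (4/5)² − 4·(1/2)·(-21/160) = 361/400 ; √disc = 19/20
  v_R = (−(4/5) + 19/20) / (2·(1/2)) = 3/20 m/s
check:
T_s = v_R/a_R = (3/20)/1 = 0.1500 s
robot in T_r: 0.1500·0.2000 = 0.0300 m
braking distance = 0.1500²/(2·1.0000) = 0.0112 m
person approaches 0.6000·(0.2000+0.1500) = 0.2100 m
residual clearance needed = 0.0600+0.0050+0.0300 = 0.0950 m
sum ≈ 0.0300+0.0112+0.2100+0.0950 ≈ 0.3463 m = S ✓

v_R_max = 3/20 m/s = 0.1500 m/s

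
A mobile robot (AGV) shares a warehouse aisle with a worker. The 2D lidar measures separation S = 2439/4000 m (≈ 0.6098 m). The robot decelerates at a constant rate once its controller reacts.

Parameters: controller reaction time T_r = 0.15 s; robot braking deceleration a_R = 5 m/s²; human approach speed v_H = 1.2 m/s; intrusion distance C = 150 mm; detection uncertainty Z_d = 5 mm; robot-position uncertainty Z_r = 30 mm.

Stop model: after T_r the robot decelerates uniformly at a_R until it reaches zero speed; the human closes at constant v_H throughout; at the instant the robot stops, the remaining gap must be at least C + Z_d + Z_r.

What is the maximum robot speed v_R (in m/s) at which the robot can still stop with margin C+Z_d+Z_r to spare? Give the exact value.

at the boundary: (1/10)·v² + (39/100)·v + (-979/4000) = 0
  disc = (39/100)² − 4·(1/10)·(-979/4000) = 1/4 ; √disc = 1/2
  v_R = (−(39/100) + 1/2) / (2·(1/10)) = 11/20 m/s
check:
T_s = v_R/a_R = (11/20)/5 = 0.1100 s
robot in T_r: 0.5500·0.1500 = 0.0825 m
robot covers 0.5500·0.1100 − ½·5.0000·0.1100² = 0.0302 m while stopping
human closes 1.2000·0.2600 = 0.3120 m
residual clearance needed = 0.1500+0.0050+0.0300 = 0.1850 m
sum ≈ 0.0825+0.0302+0.3120+0.1850 ≈ 0.6098 m = S ✓

v_R_max = 11/20 m/s = 0.5500 m/s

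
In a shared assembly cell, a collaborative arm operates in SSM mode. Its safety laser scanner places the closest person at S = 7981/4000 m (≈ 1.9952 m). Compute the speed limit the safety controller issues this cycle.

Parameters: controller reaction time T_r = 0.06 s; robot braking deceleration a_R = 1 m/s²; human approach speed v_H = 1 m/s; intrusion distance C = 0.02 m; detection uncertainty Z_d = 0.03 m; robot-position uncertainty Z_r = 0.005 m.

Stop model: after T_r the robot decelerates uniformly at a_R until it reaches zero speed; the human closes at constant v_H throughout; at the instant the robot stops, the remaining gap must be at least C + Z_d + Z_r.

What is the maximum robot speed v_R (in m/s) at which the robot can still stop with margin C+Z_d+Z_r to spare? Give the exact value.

v_R_max = 23/20 m/s = 1.1500 m/s

collect terms ⇒ (1/2)·v_R² + (53/50)·v_R + (-7521/4000) = 0
  disc = (53/50)² − 4·(1/2)·(-7521/4000) = 48841/10000 ; √disc = 221/100
  v_R = (−(53/50) + 221/100) / (2·(1/2)) = 23/20 m/s
check:
stop time T_s = (23/20)/1 = 1.1500 s
robot in T_r: 1.1500·0.0600 = 0.0690 m
braking distance = 1.1500²/(2·1.0000) = 0.6613 m
human over T_r+T_s: 1.0000·(0.0600+1.1500) = 1.2100 m
C+Z_d+Z_r = 0.0200+0.0300+0.0050 = 0.0550 m
sum ≈ 0.0690+0.6613+1.2100+0.0550 ≈ 1.9952 m = S ✓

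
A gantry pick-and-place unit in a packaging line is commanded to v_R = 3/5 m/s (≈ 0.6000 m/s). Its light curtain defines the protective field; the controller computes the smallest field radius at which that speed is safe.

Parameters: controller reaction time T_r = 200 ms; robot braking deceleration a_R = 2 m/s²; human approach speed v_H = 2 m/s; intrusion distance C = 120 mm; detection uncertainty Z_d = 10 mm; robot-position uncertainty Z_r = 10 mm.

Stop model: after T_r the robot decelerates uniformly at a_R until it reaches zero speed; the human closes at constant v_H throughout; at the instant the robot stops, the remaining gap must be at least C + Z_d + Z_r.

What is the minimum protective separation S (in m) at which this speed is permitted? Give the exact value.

S_min = 27/20 m = 1.3500 m

T_s = v_R/a_R = (3/5)/2 = 0.3000 s
reaction-phase robot travel = 0.6000·0.2000 = 0.1200 m
braking distance = 0.6000²/(2·2.0000) = 0.0900 m
human over T_r+T_s: 2.0000·(0.2000+0.3000) = 1.0000 m
residual clearance needed = 0.1200+0.0100+0.0100 = 0.1400 m
S_min ≈ 0.1200+0.0900+1.0000+0.1400  ⇒  S_min = 27/20 m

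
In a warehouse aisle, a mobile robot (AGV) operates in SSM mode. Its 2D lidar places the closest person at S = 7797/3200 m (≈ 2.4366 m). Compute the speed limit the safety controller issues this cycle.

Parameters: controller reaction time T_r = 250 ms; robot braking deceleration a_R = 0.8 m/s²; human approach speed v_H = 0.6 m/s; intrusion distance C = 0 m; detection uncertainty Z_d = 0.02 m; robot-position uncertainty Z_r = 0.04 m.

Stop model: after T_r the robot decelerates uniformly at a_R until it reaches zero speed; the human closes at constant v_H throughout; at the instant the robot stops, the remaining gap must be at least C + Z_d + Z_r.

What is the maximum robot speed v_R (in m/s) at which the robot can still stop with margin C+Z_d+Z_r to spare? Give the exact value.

v_R_max = 5/4 m/s = 1.2500 m/s

at the boundary: (5/8)·v² + (1)·v + (-285/128) = 0
  disc = (1)² − 4·(5/8)·(-285/128) = 1681/256 ; √disc = 41/16
  v_R = (−(1) + 41/16) / (2·(5/8)) = 5/4 m/s
check:
stop time T_s = (5/4)/(4/5) = 1.5625 s
robot in T_r: 1.2500·0.2500 = 0.3125 m
robot covers 1.2500·1.5625 − ½·0.8000·1.5625² = 0.9766 m while stopping
human over T_r+T_s: 0.6000·(0.2500+1.5625) = 1.0875 m
C+Z_d+Z_r = 0.0000+0.0200+0.0400 = 0.0600 m
sum ≈ 0.3125+0.9766+1.0875+0.0600 ≈ 2.4366 m = S ✓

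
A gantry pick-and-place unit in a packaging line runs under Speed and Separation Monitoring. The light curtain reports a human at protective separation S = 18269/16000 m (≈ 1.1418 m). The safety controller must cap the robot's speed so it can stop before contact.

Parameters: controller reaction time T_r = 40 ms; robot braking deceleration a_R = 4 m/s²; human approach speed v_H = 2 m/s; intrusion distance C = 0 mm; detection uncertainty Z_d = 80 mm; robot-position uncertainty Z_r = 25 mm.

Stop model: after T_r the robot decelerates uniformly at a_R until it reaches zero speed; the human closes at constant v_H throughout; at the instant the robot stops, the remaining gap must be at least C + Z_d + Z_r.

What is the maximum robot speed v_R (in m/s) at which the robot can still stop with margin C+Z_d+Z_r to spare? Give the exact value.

v_R_max = 27/20 m/s = 1.3500 m/s

quadratic (1/8)·v² + (27/50)·v + (-15309/16000) = 0
  disc = (27/50)² − 4·(1/8)·(-15309/16000) = 123201/160000 ; √disc = 351/400
  v_R = (−(27/50) + 351/400) / (2·(1/8)) = 27/20 m/s
check:
T_s = v_R/a_R = (27/20)/4 = 0.3375 s
reaction-phase robot travel = 1.3500·0.0400 = 0.0540 m
robot covers 1.3500·0.3375 − ½·4.0000·0.3375² = 0.2278 m while stopping
human closes 2.0000·0.3775 = 0.7550 m
C+Z_d+Z_r = 0.0000+0.0800+0.0250 = 0.1050 m
sum ≈ 0.0540+0.2278+0.7550+0.1050 ≈ 1.1418 m = S ✓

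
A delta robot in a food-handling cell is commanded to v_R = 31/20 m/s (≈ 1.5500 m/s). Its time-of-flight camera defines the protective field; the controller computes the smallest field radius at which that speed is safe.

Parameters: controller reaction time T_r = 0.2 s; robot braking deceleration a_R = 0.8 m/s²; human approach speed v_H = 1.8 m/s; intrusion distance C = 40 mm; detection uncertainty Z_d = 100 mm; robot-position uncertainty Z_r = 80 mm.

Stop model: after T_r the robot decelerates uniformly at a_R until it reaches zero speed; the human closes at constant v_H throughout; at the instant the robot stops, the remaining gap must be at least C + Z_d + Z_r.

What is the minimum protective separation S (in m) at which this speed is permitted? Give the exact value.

T_s = v_R/a_R = (31/20)/(4/5) = 1.9375 s
reaction-phase robot travel = 1.5500·0.2000 = 0.3100 m
robot covers 1.5500·1.9375 − ½·0.8000·1.9375² = 1.5016 m while stopping
human over T_r+T_s: 1.8000·(0.2000+1.9375) = 3.8475 m
margins: 0.0400+0.1000+0.0800 = 0.2200 m
S_min ≈ 0.3100+1.5016+3.8475+0.2200  ⇒  S_min = 18813/3200 m

S_min = 18813/3200 m = 5.8791 m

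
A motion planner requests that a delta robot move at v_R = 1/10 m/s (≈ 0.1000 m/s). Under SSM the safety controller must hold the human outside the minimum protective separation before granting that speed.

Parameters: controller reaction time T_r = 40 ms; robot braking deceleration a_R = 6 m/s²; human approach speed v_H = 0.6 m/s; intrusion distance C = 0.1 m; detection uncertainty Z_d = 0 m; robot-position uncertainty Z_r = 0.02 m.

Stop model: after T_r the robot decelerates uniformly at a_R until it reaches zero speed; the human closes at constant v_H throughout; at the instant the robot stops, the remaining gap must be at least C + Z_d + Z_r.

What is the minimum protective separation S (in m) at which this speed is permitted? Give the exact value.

S_min = 953/6000 m = 0.1588 m

braking lasts T_s = (1/10)/6 = 0.0167 s
robot in T_r: 0.1000·0.0400 = 0.0040 m
braking distance = 0.1000²/(2·6.0000) = 0.0008 m
human closes 0.6000·0.0567 = 0.0340 m
C+Z_d+Z_r = 0.1000+0.0000+0.0200 = 0.1200 m
S_min ≈ 0.0040+0.0008+0.0340+0.1200  ⇒  S_min = 953/6000 m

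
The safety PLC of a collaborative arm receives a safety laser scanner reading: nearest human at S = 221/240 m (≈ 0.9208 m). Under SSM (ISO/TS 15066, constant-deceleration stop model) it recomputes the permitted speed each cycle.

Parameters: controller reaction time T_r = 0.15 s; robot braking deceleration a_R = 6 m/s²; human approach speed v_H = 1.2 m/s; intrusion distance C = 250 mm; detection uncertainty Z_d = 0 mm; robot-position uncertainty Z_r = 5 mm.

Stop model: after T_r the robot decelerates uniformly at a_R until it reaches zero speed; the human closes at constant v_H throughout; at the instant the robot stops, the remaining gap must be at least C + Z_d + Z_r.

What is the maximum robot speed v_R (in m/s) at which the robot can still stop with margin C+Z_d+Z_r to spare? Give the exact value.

quadratic (1/12)·v² + (7/20)·v + (-583/1200) = 0
  disc = (7/20)² − 4·(1/12)·(-583/1200) = 64/225 ; √disc = 8/15
  v_R = (−(7/20) + 8/15) / (2·(1/12)) = 11/10 m/s
check:
braking lasts T_s = (11/10)/6 = 0.1833 s
reaction-phase robot travel = 1.1000·0.1500 = 0.1650 m
robot covers 1.1000·0.1833 − ½·6.0000·0.1833² = 0.1008 m while stopping
human closes 1.2000·0.3333 = 0.4000 m
margins: 0.2500+0.0000+0.0050 = 0.2550 m
sum ≈ 0.1650+0.1008+0.4000+0.2550 ≈ 0.9208 m = S ✓

v_R_max = 11/10 m/s = 1.1000 m/s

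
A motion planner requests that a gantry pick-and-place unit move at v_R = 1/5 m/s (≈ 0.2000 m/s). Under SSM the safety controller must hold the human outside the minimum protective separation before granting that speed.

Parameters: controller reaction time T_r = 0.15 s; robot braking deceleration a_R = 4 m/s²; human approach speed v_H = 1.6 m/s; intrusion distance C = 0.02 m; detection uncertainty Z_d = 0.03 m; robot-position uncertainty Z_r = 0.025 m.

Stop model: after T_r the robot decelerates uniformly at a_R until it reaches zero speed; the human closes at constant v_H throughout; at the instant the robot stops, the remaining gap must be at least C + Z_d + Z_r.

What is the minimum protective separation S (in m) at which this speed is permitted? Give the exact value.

T_s = v_R/a_R = (1/5)/4 = 0.0500 s
reaction-phase robot travel = 0.2000·0.1500 = 0.0300 m
braking distance = 0.2000²/(2·4.0000) = 0.0050 m
human over T_r+T_s: 1.6000·(0.1500+0.0500) = 0.3200 m
C+Z_d+Z_r = 0.0200+0.0300+0.0250 = 0.0750 m
S_min ≈ 0.0300+0.0050+0.3200+0.0750  ⇒  S_min = 43/100 m

S_min = 43/100 m = 0.4300 m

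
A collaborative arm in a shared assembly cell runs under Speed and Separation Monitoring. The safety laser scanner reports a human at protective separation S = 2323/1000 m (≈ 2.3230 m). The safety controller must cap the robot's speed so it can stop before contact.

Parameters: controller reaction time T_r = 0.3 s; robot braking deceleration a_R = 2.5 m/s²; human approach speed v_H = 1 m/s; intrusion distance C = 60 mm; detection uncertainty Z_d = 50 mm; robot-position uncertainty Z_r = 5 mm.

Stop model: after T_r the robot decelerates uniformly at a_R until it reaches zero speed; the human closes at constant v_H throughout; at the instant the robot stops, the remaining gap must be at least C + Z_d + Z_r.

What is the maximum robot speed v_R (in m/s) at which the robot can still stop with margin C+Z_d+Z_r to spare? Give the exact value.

collect terms ⇒ (1/5)·v_R² + (7/10)·v_R + (-477/250) = 0
  disc = (7/10)² − 4·(1/5)·(-477/250) = 5041/2500 ; √disc = 71/50
  v_R = (−(7/10) + 71/50) / (2·(1/5)) = 9/5 m/s
check:
T_s = v_R/a_R = (9/5)/(5/2) = 0.7200 s
robot in T_r: 1.8000·0.3000 = 0.5400 m
robot under decel: 1.8000²/(2·2.5000) = 0.6480 m
human over T_r+T_s: 1.0000·(0.3000+0.7200) = 1.0200 m
margins: 0.0600+0.0500+0.0050 = 0.1150 m
sum ≈ 0.5400+0.6480+1.0200+0.1150 ≈ 2.3230 m = S ✓

v_R_max = 9/5 m/s = 1.8000 m/s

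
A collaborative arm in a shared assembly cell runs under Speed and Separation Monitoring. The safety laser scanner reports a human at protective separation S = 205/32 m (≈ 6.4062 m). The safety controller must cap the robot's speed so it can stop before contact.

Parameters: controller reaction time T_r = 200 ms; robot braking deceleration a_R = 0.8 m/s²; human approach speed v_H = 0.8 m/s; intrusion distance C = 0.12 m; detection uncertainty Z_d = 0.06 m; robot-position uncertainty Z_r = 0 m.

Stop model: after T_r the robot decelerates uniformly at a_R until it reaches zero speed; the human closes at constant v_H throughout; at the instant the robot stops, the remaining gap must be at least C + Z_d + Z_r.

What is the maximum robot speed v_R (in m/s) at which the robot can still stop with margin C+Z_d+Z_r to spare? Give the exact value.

v_R_max = 23/10 m/s = 2.3000 m/s

collect terms ⇒ (5/8)·v_R² + (6/5)·v_R + (-4853/800) = 0
  disc = (6/5)² − 4·(5/8)·(-4853/800) = 26569/1600 ; √disc = 163/40
  v_R = (−(6/5) + 163/40) / (2·(5/8)) = 23/10 m/s
check:
T_s = v_R/a_R = (23/10)/(4/5) = 2.8750 s
reaction-phase robot travel = 2.3000·0.2000 = 0.4600 m
robot covers 2.3000·2.8750 − ½·0.8000·2.8750² = 3.3062 m while stopping
person approaches 0.8000·(0.2000+2.8750) = 2.4600 m
C+Z_d+Z_r = 0.1200+0.0600+0.0000 = 0.1800 m
sum ≈ 0.4600+3.3062+2.4600+0.1800 ≈ 6.4062 m = S ✓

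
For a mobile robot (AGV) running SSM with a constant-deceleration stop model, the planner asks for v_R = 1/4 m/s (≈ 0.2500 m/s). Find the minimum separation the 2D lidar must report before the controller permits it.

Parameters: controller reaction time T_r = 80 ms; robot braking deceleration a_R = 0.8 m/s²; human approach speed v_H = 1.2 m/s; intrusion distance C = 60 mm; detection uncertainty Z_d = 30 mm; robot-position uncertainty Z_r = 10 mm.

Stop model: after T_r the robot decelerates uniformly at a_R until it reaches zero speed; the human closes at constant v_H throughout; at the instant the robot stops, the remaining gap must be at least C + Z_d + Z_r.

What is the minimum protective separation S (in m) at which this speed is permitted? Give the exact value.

S_min = 10081/16000 m = 0.6301 m

T_s = v_R/a_R = (1/4)/(4/5) = 0.3125 s
reaction-phase robot travel = 0.2500·0.0800 = 0.0200 m
robot under decel: 0.2500²/(2·0.8000) = 0.0391 m
person approaches 1.2000·(0.0800+0.3125) = 0.4710 m
margins: 0.0600+0.0300+0.0100 = 0.1000 m
S_min ≈ 0.0200+0.0391+0.4710+0.1000  ⇒  S_min = 10081/16000 m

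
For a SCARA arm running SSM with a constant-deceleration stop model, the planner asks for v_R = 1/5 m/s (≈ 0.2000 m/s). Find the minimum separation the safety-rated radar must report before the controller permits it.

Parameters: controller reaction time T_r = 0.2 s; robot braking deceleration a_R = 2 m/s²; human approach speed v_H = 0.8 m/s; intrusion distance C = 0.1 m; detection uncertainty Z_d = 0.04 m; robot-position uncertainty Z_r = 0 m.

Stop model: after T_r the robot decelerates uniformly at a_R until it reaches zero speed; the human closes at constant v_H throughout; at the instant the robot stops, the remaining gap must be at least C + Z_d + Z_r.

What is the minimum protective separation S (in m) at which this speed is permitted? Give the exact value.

S_min = 43/100 m = 0.4300 m

stop time T_s = (1/5)/2 = 0.1000 s
robot in T_r: 0.2000·0.2000 = 0.0400 m
robot covers 0.2000·0.1000 − ½·2.0000·0.1000² = 0.0100 m while stopping
person approaches 0.8000·(0.2000+0.1000) = 0.2400 m
margins: 0.1000+0.0400+0.0000 = 0.1400 m
S_min ≈ 0.0400+0.0100+0.2400+0.1400  ⇒  S_min = 43/100 m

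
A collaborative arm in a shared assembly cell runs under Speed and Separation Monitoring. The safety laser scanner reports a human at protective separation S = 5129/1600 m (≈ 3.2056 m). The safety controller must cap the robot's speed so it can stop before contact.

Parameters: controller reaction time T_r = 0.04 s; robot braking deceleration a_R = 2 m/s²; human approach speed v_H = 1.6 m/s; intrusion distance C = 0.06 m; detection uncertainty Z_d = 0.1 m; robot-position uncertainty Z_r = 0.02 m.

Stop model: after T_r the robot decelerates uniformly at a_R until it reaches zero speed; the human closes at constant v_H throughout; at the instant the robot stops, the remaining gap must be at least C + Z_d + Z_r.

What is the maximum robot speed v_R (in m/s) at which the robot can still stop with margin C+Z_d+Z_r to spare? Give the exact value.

collect terms ⇒ (1/4)·v_R² + (21/25)·v_R + (-23693/8000) = 0
  disc = (21/25)² − 4·(1/4)·(-23693/8000) = 146689/40000 ; √disc = 383/200
  v_R = (−(21/25) + 383/200) / (2·(1/4)) = 43/20 m/s
check:
stop time T_s = (43/20)/2 = 1.0750 s
reaction-phase robot travel = 2.1500·0.0400 = 0.0860 m
robot covers 2.1500·1.0750 − ½·2.0000·1.0750² = 1.1556 m while stopping
human over T_r+T_s: 1.6000·(0.0400+1.0750) = 1.7840 m
margins: 0.0600+0.1000+0.0200 = 0.1800 m
sum ≈ 0.0860+1.1556+1.7840+0.1800 ≈ 3.2056 m = S ✓

v_R_max = 43/20 m/s = 2.1500 m/s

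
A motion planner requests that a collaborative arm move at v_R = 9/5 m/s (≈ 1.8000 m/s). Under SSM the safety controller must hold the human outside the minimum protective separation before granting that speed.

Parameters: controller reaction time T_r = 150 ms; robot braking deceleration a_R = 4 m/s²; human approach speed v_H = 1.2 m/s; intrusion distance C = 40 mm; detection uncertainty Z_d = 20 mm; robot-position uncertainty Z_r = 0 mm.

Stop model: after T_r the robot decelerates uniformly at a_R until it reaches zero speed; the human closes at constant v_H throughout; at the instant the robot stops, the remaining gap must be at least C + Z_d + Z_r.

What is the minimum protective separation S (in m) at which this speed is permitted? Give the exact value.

S_min = 291/200 m = 1.4550 m

stop time T_s = (9/5)/4 = 0.4500 s
robot covers v_R·T_r = 1.8000·0.1500 = 0.2700 m before braking
robot covers 1.8000·0.4500 − ½·4.0000·0.4500² = 0.4050 m while stopping
person approaches 1.2000·(0.1500+0.4500) = 0.7200 m
C+Z_d+Z_r = 0.0400+0.0200+0.0000 = 0.0600 m
S_min ≈ 0.2700+0.4050+0.7200+0.0600  ⇒  S_min = 291/200 m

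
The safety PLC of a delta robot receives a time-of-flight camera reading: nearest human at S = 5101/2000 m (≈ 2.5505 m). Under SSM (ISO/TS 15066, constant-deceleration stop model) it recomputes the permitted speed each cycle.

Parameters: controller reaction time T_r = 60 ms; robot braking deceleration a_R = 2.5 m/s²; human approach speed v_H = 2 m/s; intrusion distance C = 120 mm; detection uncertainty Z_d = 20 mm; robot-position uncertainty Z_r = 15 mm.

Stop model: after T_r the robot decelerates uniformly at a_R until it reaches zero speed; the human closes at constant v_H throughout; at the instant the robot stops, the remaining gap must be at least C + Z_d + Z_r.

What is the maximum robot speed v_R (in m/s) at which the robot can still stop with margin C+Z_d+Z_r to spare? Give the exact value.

at the boundary: (1/5)·v² + (43/50)·v + (-4551/2000) = 0
  disc = (43/50)² − 4·(1/5)·(-4551/2000) = 64/25 ; √disc = 8/5
  v_R = (−(43/50) + 8/5) / (2·(1/5)) = 37/20 m/s
check:
braking lasts T_s = (37/20)/(5/2) = 0.7400 s
robot in T_r: 1.8500·0.0600 = 0.1110 m
robot under decel: 1.8500²/(2·2.5000) = 0.6845 m
human closes 2.0000·0.8000 = 1.6000 m
C+Z_d+Z_r = 0.1200+0.0200+0.0150 = 0.1550 m
sum ≈ 0.1110+0.6845+1.6000+0.1550 ≈ 2.5505 m = S ✓

v_R_max = 37/20 m/s = 1.8500 m/s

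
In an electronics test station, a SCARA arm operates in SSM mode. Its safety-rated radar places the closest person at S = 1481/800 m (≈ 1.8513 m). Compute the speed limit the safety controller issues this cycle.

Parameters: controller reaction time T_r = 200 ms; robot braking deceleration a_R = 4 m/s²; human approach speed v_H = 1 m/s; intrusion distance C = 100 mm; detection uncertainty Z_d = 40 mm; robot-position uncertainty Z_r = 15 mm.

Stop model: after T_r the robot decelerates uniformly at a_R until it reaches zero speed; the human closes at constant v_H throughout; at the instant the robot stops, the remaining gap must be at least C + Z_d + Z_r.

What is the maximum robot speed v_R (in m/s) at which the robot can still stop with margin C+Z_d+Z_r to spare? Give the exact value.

at the boundary: (1/8)·v² + (9/20)·v + (-1197/800) = 0
  disc = (9/20)² − 4·(1/8)·(-1197/800) = 1521/1600 ; √disc = 39/40
  v_R = (−(9/20) + 39/40) / (2·(1/8)) = 21/10 m/s
check:
stop time T_s = (21/10)/4 = 0.5250 s
reaction-phase robot travel = 2.1000·0.2000 = 0.4200 m
robot covers 2.1000·0.5250 − ½·4.0000·0.5250² = 0.5513 m while stopping
human closes 1.0000·0.7250 = 0.7250 m
C+Z_d+Z_r = 0.1000+0.0400+0.0150 = 0.1550 m
sum ≈ 0.4200+0.5513+0.7250+0.1550 ≈ 1.8513 m = S ✓

v_R_max = 21/10 m/s = 2.1000 m/s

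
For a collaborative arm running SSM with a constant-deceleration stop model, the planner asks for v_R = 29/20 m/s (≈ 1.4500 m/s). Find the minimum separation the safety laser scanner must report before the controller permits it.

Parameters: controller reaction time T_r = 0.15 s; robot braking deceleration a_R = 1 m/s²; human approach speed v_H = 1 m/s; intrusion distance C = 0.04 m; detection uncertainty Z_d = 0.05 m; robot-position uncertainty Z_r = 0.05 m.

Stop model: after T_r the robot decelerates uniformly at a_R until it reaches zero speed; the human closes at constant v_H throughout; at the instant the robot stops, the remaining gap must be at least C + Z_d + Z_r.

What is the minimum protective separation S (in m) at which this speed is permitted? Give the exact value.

S_min = 2407/800 m = 3.0088 m

stop time T_s = (29/20)/1 = 1.4500 s
reaction-phase robot travel = 1.4500·0.1500 = 0.2175 m
robot under decel: 1.4500²/(2·1.0000) = 1.0513 m
person approaches 1.0000·(0.1500+1.4500) = 1.6000 m
margins: 0.0400+0.0500+0.0500 = 0.1400 m
S_min ≈ 0.2175+1.0513+1.6000+0.1400  ⇒  S_min = 2407/800 m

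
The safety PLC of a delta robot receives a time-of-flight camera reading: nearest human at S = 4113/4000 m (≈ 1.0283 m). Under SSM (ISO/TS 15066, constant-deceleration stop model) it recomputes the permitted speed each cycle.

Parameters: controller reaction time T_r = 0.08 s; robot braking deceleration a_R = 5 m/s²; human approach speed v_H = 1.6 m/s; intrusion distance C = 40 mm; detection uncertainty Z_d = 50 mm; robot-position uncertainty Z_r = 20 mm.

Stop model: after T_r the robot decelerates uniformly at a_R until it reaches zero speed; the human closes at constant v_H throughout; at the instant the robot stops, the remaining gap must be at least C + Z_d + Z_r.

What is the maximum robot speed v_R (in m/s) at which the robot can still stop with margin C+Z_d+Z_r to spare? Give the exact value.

v_R_max = 29/20 m/s = 1.4500 m/s

at the boundary: (1/10)·v² + (2/5)·v + (-3161/4000) = 0
  disc = (2/5)² − 4·(1/10)·(-3161/4000) = 4761/10000 ; √disc = 69/100
  v_R = (−(2/5) + 69/100) / (2·(1/10)) = 29/20 m/s
check:
stop time T_s = (29/20)/5 = 0.2900 s
robot in T_r: 1.4500·0.0800 = 0.1160 m
robot under decel: 1.4500²/(2·5.0000) = 0.2102 m
person approaches 1.6000·(0.0800+0.2900) = 0.5920 m
residual clearance needed = 0.0400+0.0500+0.0200 = 0.1100 m
sum ≈ 0.1160+0.2102+0.5920+0.1100 ≈ 1.0283 m = S ✓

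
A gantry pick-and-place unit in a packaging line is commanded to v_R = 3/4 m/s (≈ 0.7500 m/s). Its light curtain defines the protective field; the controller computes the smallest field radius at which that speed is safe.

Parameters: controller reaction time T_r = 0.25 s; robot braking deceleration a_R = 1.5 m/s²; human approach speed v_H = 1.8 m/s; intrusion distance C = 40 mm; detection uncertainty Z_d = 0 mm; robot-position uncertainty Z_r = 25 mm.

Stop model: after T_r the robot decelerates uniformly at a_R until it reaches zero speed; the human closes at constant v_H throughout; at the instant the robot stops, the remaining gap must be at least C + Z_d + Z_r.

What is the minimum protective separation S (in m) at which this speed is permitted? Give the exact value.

T_s = v_R/a_R = (3/4)/(3/2) = 0.5000 s
robot in T_r: 0.7500·0.2500 = 0.1875 m
braking distance = 0.7500²/(2·1.5000) = 0.1875 m
human closes 1.8000·0.7500 = 1.3500 m
residual clearance needed = 0.0400+0.0000+0.0250 = 0.0650 m
S_min ≈ 0.1875+0.1875+1.3500+0.0650  ⇒  S_min = 179/100 m

S_min = 179/100 m = 1.7900 m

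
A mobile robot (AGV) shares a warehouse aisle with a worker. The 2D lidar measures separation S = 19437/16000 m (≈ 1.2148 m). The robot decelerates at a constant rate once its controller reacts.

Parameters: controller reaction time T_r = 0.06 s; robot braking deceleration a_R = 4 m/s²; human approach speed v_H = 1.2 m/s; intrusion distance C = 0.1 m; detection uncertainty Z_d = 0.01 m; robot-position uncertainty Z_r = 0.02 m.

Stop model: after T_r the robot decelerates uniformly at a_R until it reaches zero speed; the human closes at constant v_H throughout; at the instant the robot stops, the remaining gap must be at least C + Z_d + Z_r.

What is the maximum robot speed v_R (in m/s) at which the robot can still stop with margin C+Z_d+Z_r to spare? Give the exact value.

v_R_max = 7/4 m/s = 1.7500 m/s

at the boundary: (1/8)·v² + (9/25)·v + (-3241/3200) = 0
  disc = (9/25)² − 4·(1/8)·(-3241/3200) = 101761/160000 ; √disc = 319/400
  v_R = (−(9/25) + 319/400) / (2·(1/8)) = 7/4 m/s
check:
stop time T_s = (7/4)/4 = 0.4375 s
reaction-phase robot travel = 1.7500·0.0600 = 0.1050 m
robot under decel: 1.7500²/(2·4.0000) = 0.3828 m
human closes 1.2000·0.4975 = 0.5970 m
margins: 0.1000+0.0100+0.0200 = 0.1300 m
sum ≈ 0.1050+0.3828+0.5970+0.1300 ≈ 1.2148 m = S ✓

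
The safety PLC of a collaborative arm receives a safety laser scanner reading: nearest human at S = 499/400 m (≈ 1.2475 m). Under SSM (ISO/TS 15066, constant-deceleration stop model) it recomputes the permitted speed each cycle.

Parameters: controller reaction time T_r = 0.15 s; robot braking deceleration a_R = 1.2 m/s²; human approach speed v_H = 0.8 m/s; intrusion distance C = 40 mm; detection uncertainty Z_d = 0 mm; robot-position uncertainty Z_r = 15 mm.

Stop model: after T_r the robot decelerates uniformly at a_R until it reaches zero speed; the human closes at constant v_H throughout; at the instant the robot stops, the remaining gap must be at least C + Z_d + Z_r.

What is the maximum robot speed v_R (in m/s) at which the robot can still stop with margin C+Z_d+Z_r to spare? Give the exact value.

collect terms ⇒ (5/12)·v_R² + (49/60)·v_R + (-429/400) = 0
  disc = (49/60)² − 4·(5/12)·(-429/400) = 2209/900 ; √disc = 47/30
  v_R = (−(49/60) + 47/30) / (2·(5/12)) = 9/10 m/s
check:
T_s = v_R/a_R = (9/10)/(6/5) = 0.7500 s
robot in T_r: 0.9000·0.1500 = 0.1350 m
robot under decel: 0.9000²/(2·1.2000) = 0.3375 m
human over T_r+T_s: 0.8000·(0.1500+0.7500) = 0.7200 m
residual clearance needed = 0.0400+0.0000+0.0150 = 0.0550 m
sum ≈ 0.1350+0.3375+0.7200+0.0550 ≈ 1.2475 m = S ✓

v_R_max = 9/10 m/s = 0.9000 m/s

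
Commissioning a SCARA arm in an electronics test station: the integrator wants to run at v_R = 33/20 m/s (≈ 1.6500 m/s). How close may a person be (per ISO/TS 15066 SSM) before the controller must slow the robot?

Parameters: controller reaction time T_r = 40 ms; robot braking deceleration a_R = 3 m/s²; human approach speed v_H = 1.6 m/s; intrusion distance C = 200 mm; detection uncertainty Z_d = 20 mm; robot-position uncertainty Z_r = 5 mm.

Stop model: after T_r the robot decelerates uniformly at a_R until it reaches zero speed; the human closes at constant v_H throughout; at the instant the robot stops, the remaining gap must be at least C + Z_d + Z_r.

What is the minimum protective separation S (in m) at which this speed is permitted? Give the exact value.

stop time T_s = (33/20)/3 = 0.5500 s
reaction-phase robot travel = 1.6500·0.0400 = 0.0660 m
robot covers 1.6500·0.5500 − ½·3.0000·0.5500² = 0.4537 m while stopping
human over T_r+T_s: 1.6000·(0.0400+0.5500) = 0.9440 m
margins: 0.2000+0.0200+0.0050 = 0.2250 m
S_min ≈ 0.0660+0.4537+0.9440+0.2250  ⇒  S_min = 1351/800 m

S_min = 1351/800 m = 1.6887 m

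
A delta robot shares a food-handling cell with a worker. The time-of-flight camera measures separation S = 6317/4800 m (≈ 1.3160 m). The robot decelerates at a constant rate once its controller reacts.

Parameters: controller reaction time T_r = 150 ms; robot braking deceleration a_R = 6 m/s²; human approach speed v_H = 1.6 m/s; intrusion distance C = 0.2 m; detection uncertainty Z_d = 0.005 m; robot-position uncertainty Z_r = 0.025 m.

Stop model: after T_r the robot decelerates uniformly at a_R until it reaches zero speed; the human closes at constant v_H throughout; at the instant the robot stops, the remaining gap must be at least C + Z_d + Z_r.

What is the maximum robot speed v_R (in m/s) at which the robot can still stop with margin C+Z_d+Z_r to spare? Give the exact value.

v_R_max = 31/20 m/s = 1.5500 m/s

quadratic (1/12)·v² + (5/12)·v + (-4061/4800) = 0
  disc = (5/12)² − 4·(1/12)·(-4061/4800) = 729/1600 ; √disc = 27/40
  v_R = (−(5/12) + 27/40) / (2·(1/12)) = 31/20 m/s
check:
stop time T_s = (31/20)/6 = 0.2583 s
reaction-phase robot travel = 1.5500·0.1500 = 0.2325 m
braking distance = 1.5500²/(2·6.0000) = 0.2002 m
human over T_r+T_s: 1.6000·(0.1500+0.2583) = 0.6533 m
C+Z_d+Z_r = 0.2000+0.0050+0.0250 = 0.2300 m
sum ≈ 0.2325+0.2002+0.6533+0.2300 ≈ 1.3160 m = S ✓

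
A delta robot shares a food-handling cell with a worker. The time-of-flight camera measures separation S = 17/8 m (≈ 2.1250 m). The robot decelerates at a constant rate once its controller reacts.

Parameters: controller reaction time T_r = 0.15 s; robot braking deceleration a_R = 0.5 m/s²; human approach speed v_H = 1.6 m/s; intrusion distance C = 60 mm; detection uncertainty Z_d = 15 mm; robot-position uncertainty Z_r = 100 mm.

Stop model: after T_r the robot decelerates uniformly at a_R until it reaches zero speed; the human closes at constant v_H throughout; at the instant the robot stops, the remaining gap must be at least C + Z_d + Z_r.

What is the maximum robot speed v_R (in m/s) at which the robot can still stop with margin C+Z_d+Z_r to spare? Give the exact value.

quadratic (1)·v² + (67/20)·v + (-171/100) = 0
  disc = (67/20)² − 4·(1)·(-171/100) = 289/16 ; √disc = 17/4
  v_R = (−(67/20) + 17/4) / (2·(1)) = 9/20 m/s
check:
T_s = v_R/a_R = (9/20)/(1/2) = 0.9000 s
robot in T_r: 0.4500·0.1500 = 0.0675 m
robot covers 0.4500·0.9000 − ½·0.5000·0.9000² = 0.2025 m while stopping
human closes 1.6000·1.0500 = 1.6800 m
C+Z_d+Z_r = 0.0600+0.0150+0.1000 = 0.1750 m
sum ≈ 0.0675+0.2025+1.6800+0.1750 ≈ 2.1250 m = S ✓

v_R_max = 9/20 m/s = 0.4500 m/s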